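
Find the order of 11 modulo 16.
Powers of 11 mod 16: 11^1≡11, 11^2≡9, 11^3≡3, 11^4≡1. So the order of 11 is 4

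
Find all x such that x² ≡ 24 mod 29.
The square roots of 24 mod 29 are 16 and 13. Verify: 16² = 256 ≡ 24 mod 29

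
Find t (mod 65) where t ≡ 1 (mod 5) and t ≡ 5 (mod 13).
M = 5 × 13 = 65. M₁ = 13, y₁ ≡ 2 (mod 5). M₂ = 5, y₂ ≡ 8 (mod 13). t = 1×13×2 + 5×5×8 ≡ 31 (mod 65)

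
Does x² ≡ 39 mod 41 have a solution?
By Euler's criterion: 39^{20} ≡ 1 mod 41. Since this equals 1, 39 is a QR.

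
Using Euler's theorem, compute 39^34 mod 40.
By Euler: 39^{16} ≡ 1 mod 40 since gcd(39, 40) = 1. 34 = 2×16 + 2. So 39^{34} ≡ 39^{2} ≡ 1 mod 40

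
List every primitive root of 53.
There are φ(52) = 24 primitive roots mod 53: {2, 3, 5, 8, 12, 14, 18, 19, 20, 21, 22, 26, 27, 31, 32, 33, 34, 35, 39, 41, 45, 48, 50, 51}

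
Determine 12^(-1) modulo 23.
Since 23 is prime, by Fermat 12^(-1) ≡ 12^{21} ≡ 2 mod 23. Verify: 12 × 2 = 24 ≡ 1 mod 23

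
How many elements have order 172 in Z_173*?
There are φ(173-1) = φ(172) = 84 primitive roots modulo 173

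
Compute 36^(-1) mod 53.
Since 53 is prime, by Fermat 36^(-1) ≡ 36^{51} ≡ 28 mod 53. Verify: 36 × 28 = 1008 ≡ 1 mod 53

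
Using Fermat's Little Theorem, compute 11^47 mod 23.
By Fermat: 11^{22} ≡ 1 mod 23. 47 = 2×22 + 3. So 11^{47} ≡ 11^{3} ≡ 20 mod 23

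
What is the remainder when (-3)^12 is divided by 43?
By repeated squaring mod 43: (-3)^{1}≡40, (-3)^{2}≡9, (-3)^{4}≡38, (-3)^{8}≡25. Then (-3)^{12} = (-3)^{8+4} ≡ 25 × 38 ≡ 4 mod 43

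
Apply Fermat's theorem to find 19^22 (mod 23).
By Fermat's Little Theorem, 19^{22} ≡ 1 (mod 23) since 23 is prime and gcd(19, 23) = 1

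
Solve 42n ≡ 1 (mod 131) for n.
Since 131 is prime, by Fermat 42^(-1) ≡ 42^{129} ≡ 78 (mod 131). Verify: 42 × 78 = 3276 ≡ 1 (mod 131)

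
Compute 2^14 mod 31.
By repeated squaring (mod 31): 2^{1}≡2, 2^{2}≡4, 2^{4}≡16, 2^{8}≡8. Then 2^{14} = 2^{8+4+2} ≡ 8 × 16 × 4 ≡ 16 (mod 31)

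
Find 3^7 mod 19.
By repeated squaring mod 19: 3^{1}≡3, 3^{2}≡9, 3^{4}≡5. Then 3^{7} = 3^{4+2+1} ≡ 5 × 9 × 3 ≡ 2 mod 19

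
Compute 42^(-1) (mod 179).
Since 179 is prime, by Fermat 42^(-1) ≡ 42^{177} ≡ 81 (mod 179). Verify: 42 × 81 = 3402 ≡ 1 (mod 179)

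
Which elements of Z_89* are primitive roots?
There are φ(88) = 40 primitive roots mod 89: {3, 6, 7, 13, 14, 15, 19, 23, 24, 26, 27, 28, 29, 30, 31, 33, 35, 38, 41, 43, 46, 48, 51, 54, 56, 58, 59, 60, 61, 62, 63, 65, 66, 70, 74, 75, 76, 82, 83, 86}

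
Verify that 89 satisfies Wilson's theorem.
(88)! mod 89 = 88. Since this equals -1 mod 89, Wilson confirms 89 is prime.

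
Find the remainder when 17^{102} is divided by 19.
By Fermat: 17^{18} ≡ 1 (mod 19). 102 = 5×18 + 12. So 17^{102} ≡ 17^{12} ≡ 11 (mod 19)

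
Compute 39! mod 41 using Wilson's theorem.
(40)! = (39)! × (40) ≡ -1 mod 41. So (39)! ≡ -1 × (40)^(-1) ≡ (-1)×(-1) = 1 mod 41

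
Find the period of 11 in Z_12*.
Powers of 11 mod 12: 11^1≡11, 11^2≡1. Order = 2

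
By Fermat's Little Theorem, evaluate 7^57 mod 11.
By Fermat: 7^{10} ≡ 1 (mod 11). 57 = 5×10 + 7. So 7^{57} ≡ 7^{7} ≡ 6 (mod 11)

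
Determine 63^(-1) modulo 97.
Since 97 is prime, by Fermat 63^(-1) ≡ 63^{95} ≡ 77 (mod 97). Verify: 63 × 77 = 4851 ≡ 1 (mod 97)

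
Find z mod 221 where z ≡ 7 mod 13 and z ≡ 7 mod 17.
M = 13 × 17 = 221. M₁ = 17, y₁ ≡ 10 mod 13. M₂ = 13, y₂ ≡ 4 mod 17. z = 7×17×10 + 7×13×4 ≡ 7 mod 221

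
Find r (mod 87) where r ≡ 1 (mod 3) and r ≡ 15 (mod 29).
M = 3 × 29 = 87. M₁ = 29, y₁ ≡ 2 (mod 3). M₂ = 3, y₂ ≡ 10 (mod 29). r = 1×29×2 + 15×3×10 ≡ 73 (mod 87)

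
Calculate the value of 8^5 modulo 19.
By repeated squaring mod 19: 8^{1}≡8, 8^{2}≡7, 8^{4}≡11. Then 8^{5} = 8^{4+1} ≡ 11 × 8 ≡ 12 mod 19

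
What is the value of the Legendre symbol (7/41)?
(7/41) = 7^{20} mod 41 = -1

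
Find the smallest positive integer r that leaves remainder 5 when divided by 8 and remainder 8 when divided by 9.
M = 8 × 9 = 72. M₁ = 9, y₁ ≡ 1 mod 8. M₂ = 8, y₂ ≡ 8 mod 9. r = 5×9×1 + 8×8×8 ≡ 53 mod 72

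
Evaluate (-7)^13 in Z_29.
By repeated squaring mod 29: (-7)^{1}≡22, (-7)^{2}≡20, (-7)^{4}≡23, (-7)^{8}≡7. Then (-7)^{13} = (-7)^{8+4+1} ≡ 7 × 23 × 22 ≡ 4 mod 29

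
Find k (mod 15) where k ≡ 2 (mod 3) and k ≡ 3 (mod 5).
M = 3 × 5 = 15. M₁ = 5, y₁ ≡ 2 (mod 3). M₂ = 3, y₂ ≡ 2 (mod 5). k = 2×5×2 + 3×3×2 ≡ 8 (mod 15)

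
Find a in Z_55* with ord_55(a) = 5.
16 has order 5 mod 55 since 16^{5} ≡ 1 mod 55 and no smaller power works.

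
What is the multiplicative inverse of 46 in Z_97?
Since 97 is prime, by Fermat 46^(-1) ≡ 46^{95} ≡ 19 (mod 97). Verify: 46 × 19 = 874 ≡ 1 (mod 97)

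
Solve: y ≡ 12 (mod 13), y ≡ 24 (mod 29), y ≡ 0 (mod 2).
M = 13 × 29 × 2 = 754. M₁ = 58, y₁ ≡ 11 (mod 13). M₂ = 26, y₂ ≡ 19 (mod 29). M₃ = 377, y₃ ≡ 1 (mod 2). y = 12×58×11 + 24×26×19 + 0×377×1 ≡ 662 (mod 754)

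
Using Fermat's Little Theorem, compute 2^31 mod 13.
By Fermat: 2^{12} ≡ 1 mod 13. 31 = 2×12 + 7. So 2^{31} ≡ 2^{7} ≡ 11 mod 13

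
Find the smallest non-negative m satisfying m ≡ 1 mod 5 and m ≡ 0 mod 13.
M = 5 × 13 = 65. M₁ = 13, y₁ ≡ 2 mod 5. M₂ = 5, y₂ ≡ 8 mod 13. m = 1×13×2 + 0×5×8 ≡ 26 mod 65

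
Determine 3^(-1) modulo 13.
Since 13 is prime, by Fermat 3^(-1) ≡ 3^{11} ≡ 9 (mod 13). Verify: 3 × 9 = 27 ≡ 1 (mod 13)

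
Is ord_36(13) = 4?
Powers of 13 mod 36: 13^1≡13, 13^2≡25, 13^3≡1. Already 13^3≡1, so the order is 3 < 4. No, the actual order is 3.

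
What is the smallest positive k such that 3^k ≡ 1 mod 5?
Powers of 3 mod 5: 3^1≡3, 3^2≡4, 3^3≡2, 3^4≡1. ord_5(3) = 4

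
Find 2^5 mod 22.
By repeated squaring mod 22: 2^{1}≡2, 2^{2}≡4, 2^{4}≡16. Then 2^{5} = 2^{4+1} ≡ 16 × 2 ≡ 10 mod 22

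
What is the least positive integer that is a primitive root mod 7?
g = 3. Powers: [3, 2, 6, 4, 5, 1] generates all 6 non-zero residues.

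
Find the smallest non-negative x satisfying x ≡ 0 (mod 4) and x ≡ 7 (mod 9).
M = 4 × 9 = 36. M₁ = 9, y₁ ≡ 1 (mod 4). M₂ = 4, y₂ ≡ 7 (mod 9). x = 0×9×1 + 7×4×7 ≡ 16 (mod 36)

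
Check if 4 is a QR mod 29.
By Euler's criterion: 4^{14} ≡ 1 mod 29. Since this equals 1, 4 is a QR.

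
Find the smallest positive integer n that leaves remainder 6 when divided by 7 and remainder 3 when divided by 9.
M = 7 × 9 = 63. M₁ = 9, y₁ ≡ 4 mod 7. M₂ = 7, y₂ ≡ 4 mod 9. n = 6×9×4 + 3×7×4 ≡ 48 mod 63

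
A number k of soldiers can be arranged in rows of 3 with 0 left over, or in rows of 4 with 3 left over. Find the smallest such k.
M = 3 × 4 = 12. M₁ = 4, y₁ ≡ 1 mod 3. M₂ = 3, y₂ ≡ 3 mod 4. k = 0×4×1 + 3×3×3 ≡ 3 mod 12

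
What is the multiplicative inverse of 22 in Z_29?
Since 29 is prime, by Fermat 22^(-1) ≡ 22^{27} ≡ 4 mod 29. Verify: 22 × 4 = 88 ≡ 1 mod 29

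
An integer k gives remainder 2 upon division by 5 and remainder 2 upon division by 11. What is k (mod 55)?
M = 5 × 11 = 55. M₁ = 11, y₁ ≡ 1 (mod 5). M₂ = 5, y₂ ≡ 9 (mod 11). k = 2×11×1 + 2×5×9 ≡ 2 (mod 55)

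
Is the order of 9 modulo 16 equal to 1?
Powers of 9 mod 16: 9^1≡9, 9^2≡1. 9^1≡9≢1, so ord ≠ 1. No, the actual order is 2.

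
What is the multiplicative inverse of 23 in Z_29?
Since 29 is prime, by Fermat 23^(-1) ≡ 23^{27} ≡ 24 mod 29. Verify: 23 × 24 = 552 ≡ 1 mod 29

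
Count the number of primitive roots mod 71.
A prime p has φ(p-1) primitive roots; here φ(70) = 24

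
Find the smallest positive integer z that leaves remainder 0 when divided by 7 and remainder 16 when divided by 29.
M = 7 × 29 = 203. M₁ = 29, y₁ ≡ 1 mod 7. M₂ = 7, y₂ ≡ 25 mod 29. z = 0×29×1 + 16×7×25 ≡ 161 mod 203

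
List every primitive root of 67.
There are φ(66) = 20 primitive roots mod 67: {2, 7, 11, 12, 13, 18, 20, 28, 31, 32, 34, 41, 44, 46, 48, 50, 51, 57, 61, 63}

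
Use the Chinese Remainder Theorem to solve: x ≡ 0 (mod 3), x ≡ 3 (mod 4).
M = 3 × 4 = 12. M₁ = 4, y₁ ≡ 1 (mod 3). M₂ = 3, y₂ ≡ 3 (mod 4). x = 0×4×1 + 3×3×3 ≡ 3 (mod 12)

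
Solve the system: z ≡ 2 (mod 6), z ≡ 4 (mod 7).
M = 6 × 7 = 42. M₁ = 7, y₁ ≡ 1 (mod 6). M₂ = 6, y₂ ≡ 6 (mod 7). z = 2×7×1 + 4×6×6 ≡ 32 (mod 42)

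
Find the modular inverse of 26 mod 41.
Since 41 is prime, by Fermat 26^(-1) ≡ 26^{39} ≡ 30 mod 41. Verify: 26 × 30 = 780 ≡ 1 mod 41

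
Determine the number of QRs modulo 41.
The squaring map on Z_41* is 2-to-1, so there are (40)/2 = 20 QRs.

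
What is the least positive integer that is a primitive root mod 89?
g = 3. For each prime q|88: 3^{44}≡88, 3^{8}≡64, none ≡ 1, so ord_89(3) = 88 and 3 is a primitive root.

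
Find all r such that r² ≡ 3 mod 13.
The square roots of 3 mod 13 are 9 and 4. Verify: 9² = 81 ≡ 3 mod 13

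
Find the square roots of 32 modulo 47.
The square roots of 32 mod 47 are 28 and 19. Verify: 28² = 784 ≡ 32 (mod 47)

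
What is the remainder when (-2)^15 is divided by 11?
Using Fermat: (-2)^{10} ≡ 1 (mod 11). 15 ≡ 5 (mod 10). So (-2)^{15} ≡ (-2)^{5} ≡ 1 (mod 11)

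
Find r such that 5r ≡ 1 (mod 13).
Since 13 is prime, by Fermat 5^(-1) ≡ 5^{11} ≡ 8 (mod 13). Verify: 5 × 8 = 40 ≡ 1 (mod 13)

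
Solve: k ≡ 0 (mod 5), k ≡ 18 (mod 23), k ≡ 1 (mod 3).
M = 5 × 23 × 3 = 345. M₁ = 69, y₁ ≡ 4 (mod 5). M₂ = 15, y₂ ≡ 20 (mod 23). M₃ = 115, y₃ ≡ 1 (mod 3). k = 0×69×4 + 18×15×20 + 1×115×1 ≡ 340 (mod 345)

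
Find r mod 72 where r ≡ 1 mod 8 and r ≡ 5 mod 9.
M = 8 × 9 = 72. M₁ = 9, y₁ ≡ 1 mod 8. M₂ = 8, y₂ ≡ 8 mod 9. r = 1×9×1 + 5×8×8 ≡ 41 mod 72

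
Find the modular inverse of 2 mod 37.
Since 37 is prime, by Fermat 2^(-1) ≡ 2^{35} ≡ 19 mod 37. Verify: 2 × 19 = 38 ≡ 1 mod 37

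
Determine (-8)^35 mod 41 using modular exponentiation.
By repeated squaring mod 41: (-8)^{1}≡33, (-8)^{2}≡23, (-8)^{4}≡37, (-8)^{8}≡16, (-8)^{16}≡10, (-8)^{32}≡18. Then (-8)^{35} = (-8)^{32+2+1} ≡ 18 × 23 × 33 ≡ 9 mod 41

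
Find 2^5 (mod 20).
By repeated squaring (mod 20): 2^{1}≡2, 2^{2}≡4, 2^{4}≡16. Then 2^{5} = 2^{4+1} ≡ 16 × 2 ≡ 12 (mod 20)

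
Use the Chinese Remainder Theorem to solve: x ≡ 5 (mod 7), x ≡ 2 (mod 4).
M = 7 × 4 = 28. M₁ = 4, y₁ ≡ 2 (mod 7). M₂ = 7, y₂ ≡ 3 (mod 4). x = 5×4×2 + 2×7×3 ≡ 26 (mod 28)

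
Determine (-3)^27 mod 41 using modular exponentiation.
By repeated squaring mod 41: (-3)^{1}≡38, (-3)^{2}≡9, (-3)^{4}≡40, (-3)^{8}≡1, (-3)^{16}≡1. Then (-3)^{27} = (-3)^{16+8+2+1} ≡ 1 × 1 × 9 × 38 ≡ 14 mod 41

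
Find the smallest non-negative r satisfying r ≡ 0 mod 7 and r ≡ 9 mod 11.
M = 7 × 11 = 77. M₁ = 11, y₁ ≡ 2 mod 7. M₂ = 7, y₂ ≡ 8 mod 11. r = 0×11×2 + 9×7×8 ≡ 42 mod 77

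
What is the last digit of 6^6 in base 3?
By repeated squaring mod 3: 6^{1}≡0, 6^{2}≡0, 6^{4}≡0. Then 6^{6} = 6^{4+2} ≡ 0 × 0 ≡ 0 mod 3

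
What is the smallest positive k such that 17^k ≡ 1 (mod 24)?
Powers of 17 mod 24: 17^1≡17, 17^2≡1. So the order of 17 is 2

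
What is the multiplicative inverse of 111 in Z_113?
Since 113 is prime, by Fermat 111^(-1) ≡ 111^{111} ≡ 56 mod 113. Verify: 111 × 56 = 6216 ≡ 1 mod 113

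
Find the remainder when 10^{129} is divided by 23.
By Fermat: 10^{22} ≡ 1 (mod 23). 129 = 5×22 + 19. So 10^{129} ≡ 10^{19} ≡ 21 (mod 23)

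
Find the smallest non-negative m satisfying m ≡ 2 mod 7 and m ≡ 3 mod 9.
M = 7 × 9 = 63. M₁ = 9, y₁ ≡ 4 mod 7. M₂ = 7, y₂ ≡ 4 mod 9. m = 2×9×4 + 3×7×4 ≡ 30 mod 63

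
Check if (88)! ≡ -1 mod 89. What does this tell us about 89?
(88)! mod 89 = 88. Since this equals -1 mod 89, Wilson confirms 89 is prime.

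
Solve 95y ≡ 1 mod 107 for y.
Since 107 is prime, by Fermat 95^(-1) ≡ 95^{105} ≡ 98 mod 107. Verify: 95 × 98 = 9310 ≡ 1 mod 107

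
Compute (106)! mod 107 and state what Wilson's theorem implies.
(106)! mod 107 = 106. Since this equals -1 (mod 107), Wilson confirms 107 is prime.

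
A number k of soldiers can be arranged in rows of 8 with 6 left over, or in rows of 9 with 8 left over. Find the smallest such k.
M = 8 × 9 = 72. M₁ = 9, y₁ ≡ 1 (mod 8). M₂ = 8, y₂ ≡ 8 (mod 9). k = 6×9×1 + 8×8×8 ≡ 62 (mod 72)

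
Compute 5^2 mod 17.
5^{2} = 25 ≡ 8 mod 17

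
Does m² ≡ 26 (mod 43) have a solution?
By Euler's criterion: 26^{21} ≡ 42 (mod 43). Since this equals -1 (≡ 42), 26 is not a QR.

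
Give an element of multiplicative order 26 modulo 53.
4 has order 26 mod 53 since 4^{26} ≡ 1 (mod 53) and no smaller power works.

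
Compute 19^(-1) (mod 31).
Since 31 is prime, by Fermat 19^(-1) ≡ 19^{29} ≡ 18 (mod 31). Verify: 19 × 18 = 342 ≡ 1 (mod 31)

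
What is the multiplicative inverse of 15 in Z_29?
Since 29 is prime, by Fermat 15^(-1) ≡ 15^{27} ≡ 2 (mod 29). Verify: 15 × 2 = 30 ≡ 1 (mod 29)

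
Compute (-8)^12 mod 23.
By repeated squaring mod 23: (-8)^{1}≡15, (-8)^{2}≡18, (-8)^{4}≡2, (-8)^{8}≡4. Then (-8)^{12} = (-8)^{8+4} ≡ 4 × 2 ≡ 8 mod 23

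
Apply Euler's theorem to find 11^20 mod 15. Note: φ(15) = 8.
By Euler: 11^{8} ≡ 1 mod 15 since gcd(11, 15) = 1. 20 = 2×8 + 4. So 11^{20} ≡ 11^{4} ≡ 1 mod 15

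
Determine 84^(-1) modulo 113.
Since 113 is prime, by Fermat 84^(-1) ≡ 84^{111} ≡ 74 mod 113. Verify: 84 × 74 = 6216 ≡ 1 mod 113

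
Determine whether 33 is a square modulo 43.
By Euler's criterion: 33^{21} ≡ 42 mod 43. Since this equals -1 (≡ 42), 33 is not a QR.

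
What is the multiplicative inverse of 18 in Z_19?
Since 19 is prime, by Fermat 18^(-1) ≡ 18^{17} ≡ 18 (mod 19). Verify: 18 × 18 = 324 ≡ 1 (mod 19)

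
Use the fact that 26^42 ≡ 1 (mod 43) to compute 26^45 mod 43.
By Fermat: 26^{42} ≡ 1 (mod 43). So 26^{45} = 26^{42} · 26^{3} ≡ 26^{3} ≡ 32 (mod 43)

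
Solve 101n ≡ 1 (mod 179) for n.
Since 179 is prime, by Fermat 101^(-1) ≡ 101^{177} ≡ 39 (mod 179). Verify: 101 × 39 = 3939 ≡ 1 (mod 179)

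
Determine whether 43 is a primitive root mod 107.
ord_107(43) divides 106. For each prime q|106: 43^{53}≡106, 43^{2}≡30, none ≡ 1. So 43 has order 106 and is a primitive root mod 107.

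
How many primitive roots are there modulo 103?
Number of primitive roots mod 103 = φ(p-1) = φ(102) = 32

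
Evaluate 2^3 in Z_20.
2^{3} = 8 ≡ 8 (mod 20)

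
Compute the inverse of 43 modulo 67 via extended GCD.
Extended GCD: 43(-14) + 67(9) = 1. So 43^(-1) ≡ -14 ≡ 53 (mod 67). Verify: 43 × 53 = 2279 ≡ 1 (mod 67)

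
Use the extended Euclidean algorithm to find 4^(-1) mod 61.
Extended GCD: 4(-15) + 61(1) = 1. So 4^(-1) ≡ -15 ≡ 46 (mod 61). Verify: 4 × 46 = 184 ≡ 1 (mod 61)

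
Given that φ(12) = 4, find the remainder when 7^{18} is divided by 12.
By Euler: 7^{4} ≡ 1 (mod 12) since gcd(7, 12) = 1. 18 = 4×4 + 2. So 7^{18} ≡ 7^{2} ≡ 1 (mod 12)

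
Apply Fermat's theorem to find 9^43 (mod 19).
By Fermat: 9^{18} ≡ 1 (mod 19). 43 = 2×18 + 7. So 9^{43} ≡ 9^{7} ≡ 4 (mod 19)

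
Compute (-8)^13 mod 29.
By repeated squaring (mod 29): (-8)^{1}≡21, (-8)^{2}≡6, (-8)^{4}≡7, (-8)^{8}≡20. Then (-8)^{13} = (-8)^{8+4+1} ≡ 20 × 7 × 21 ≡ 11 (mod 29)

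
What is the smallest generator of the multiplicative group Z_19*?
g = 2. For each prime q|18: 2^{9}≡18, 2^{6}≡7, none ≡ 1, so ord_19(2) = 18 and 2 is a primitive root.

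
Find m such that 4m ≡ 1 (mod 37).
Since 37 is prime, by Fermat 4^(-1) ≡ 4^{35} ≡ 28 (mod 37). Verify: 4 × 28 = 112 ≡ 1 (mod 37)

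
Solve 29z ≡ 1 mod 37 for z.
Since 37 is prime, by Fermat 29^(-1) ≡ 29^{35} ≡ 23 mod 37. Verify: 29 × 23 = 667 ≡ 1 mod 37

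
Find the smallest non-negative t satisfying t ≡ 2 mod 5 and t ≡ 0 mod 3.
M = 5 × 3 = 15. M₁ = 3, y₁ ≡ 2 mod 5. M₂ = 5, y₂ ≡ 2 mod 3. t = 2×3×2 + 0×5×2 ≡ 12 mod 15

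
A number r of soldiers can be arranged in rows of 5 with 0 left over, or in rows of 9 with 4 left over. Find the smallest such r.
M = 5 × 9 = 45. M₁ = 9, y₁ ≡ 4 mod 5. M₂ = 5, y₂ ≡ 2 mod 9. r = 0×9×4 + 4×5×2 ≡ 40 mod 45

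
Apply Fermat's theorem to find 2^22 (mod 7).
By Fermat: 2^{6} ≡ 1 (mod 7). 22 = 3×6 + 4. So 2^{22} ≡ 2^{4} ≡ 2 (mod 7)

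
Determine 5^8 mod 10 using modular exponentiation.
By repeated squaring mod 10: 5^{1}≡5, 5^{2}≡5, 5^{4}≡5, 5^{8}≡5. So 5^{8} ≡ 5 mod 10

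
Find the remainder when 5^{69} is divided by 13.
By Fermat: 5^{12} ≡ 1 mod 13. 69 = 5×12 + 9. So 5^{69} ≡ 5^{9} ≡ 5 mod 13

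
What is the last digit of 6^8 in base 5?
Using Fermat: 6^{4} ≡ 1 mod 5. 8 ≡ 0 mod 4. So 6^{8} ≡ 6^{0} ≡ 1 mod 5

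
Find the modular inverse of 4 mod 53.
Since 53 is prime, by Fermat 4^(-1) ≡ 4^{51} ≡ 40 (mod 53). Verify: 4 × 40 = 160 ≡ 1 (mod 53)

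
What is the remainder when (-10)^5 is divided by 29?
By repeated squaring (mod 29): (-10)^{1}≡19, (-10)^{2}≡13, (-10)^{4}≡24. Then (-10)^{5} = (-10)^{4+1} ≡ 24 × 19 ≡ 21 (mod 29)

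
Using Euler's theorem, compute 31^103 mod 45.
By Euler: 31^{24} ≡ 1 mod 45 since gcd(31, 45) = 1. 103 = 4×24 + 7. So 31^{103} ≡ 31^{7} ≡ 31 mod 45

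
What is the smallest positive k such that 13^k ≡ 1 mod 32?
Powers of 13 mod 32: 13^1≡13, 13^2≡9, 13^3≡21, 13^4≡17, 13^5≡29, 13^6≡25, 13^7≡5, 13^8≡1. ord_32(13) = 8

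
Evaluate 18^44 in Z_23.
Using Fermat: 18^{22} ≡ 1 mod 23. 44 ≡ 0 mod 22. So 18^{44} ≡ 18^{0} ≡ 1 mod 23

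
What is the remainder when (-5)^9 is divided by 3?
Using Fermat: (-5)^{2} ≡ 1 mod 3. 9 ≡ 1 mod 2. So (-5)^{9} ≡ (-5)^{1} ≡ 1 mod 3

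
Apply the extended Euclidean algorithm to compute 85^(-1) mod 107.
Extended GCD: 85(34) + 107(-27) = 1. So 85^(-1) ≡ 34 (mod 107). Verify: 85 × 34 = 2890 ≡ 1 (mod 107)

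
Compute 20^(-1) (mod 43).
Since 43 is prime, by Fermat 20^(-1) ≡ 20^{41} ≡ 28 (mod 43). Verify: 20 × 28 = 560 ≡ 1 (mod 43)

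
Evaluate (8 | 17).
(8/17) = 8^{8} mod 17 = 1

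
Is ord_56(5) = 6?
Powers of 5 mod 56: 5^1≡5, 5^2≡25, 5^3≡13, 5^4≡9, 5^5≡45, 5^6≡1. First k with 5^k≡1 is k=6. Yes, ord_56(5) = 6.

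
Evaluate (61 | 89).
(61/89) = 61^{44} mod 89 = -1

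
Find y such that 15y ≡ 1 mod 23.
Since 23 is prime, by Fermat 15^(-1) ≡ 15^{21} ≡ 20 mod 23. Verify: 15 × 20 = 300 ≡ 1 mod 23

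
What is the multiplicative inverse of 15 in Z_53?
Since 53 is prime, by Fermat 15^(-1) ≡ 15^{51} ≡ 46 (mod 53). Verify: 15 × 46 = 690 ≡ 1 (mod 53)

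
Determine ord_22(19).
Powers of 19 mod 22: 19^1≡19, 19^2≡9, 19^3≡17, 19^4≡15, 19^5≡21, 19^6≡3, 19^7≡13, 19^8≡5, 19^9≡7, 19^10≡1. So the order of 19 is 10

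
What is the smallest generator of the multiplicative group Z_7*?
g = 3. Powers: [3, 2, 6, 4, 5, 1] generates all 6 non-zero residues.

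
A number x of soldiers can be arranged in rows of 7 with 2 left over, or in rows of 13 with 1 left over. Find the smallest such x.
M = 7 × 13 = 91. M₁ = 13, y₁ ≡ 6 mod 7. M₂ = 7, y₂ ≡ 2 mod 13. x = 2×13×6 + 1×7×2 ≡ 79 mod 91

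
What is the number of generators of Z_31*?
There are φ(31-1) = φ(30) = 8 primitive roots modulo 31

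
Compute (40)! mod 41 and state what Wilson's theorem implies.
(40)! mod 41 = 40. Since this equals -1 mod 41, Wilson confirms 41 is prime.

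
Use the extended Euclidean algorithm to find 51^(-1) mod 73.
Extended GCD: 51(-10) + 73(7) = 1. So 51^(-1) ≡ -10 ≡ 63 (mod 73). Verify: 51 × 63 = 3213 ≡ 1 (mod 73)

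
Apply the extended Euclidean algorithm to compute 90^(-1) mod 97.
Extended GCD: 90(-14) + 97(13) = 1. So 90^(-1) ≡ -14 ≡ 83 (mod 97). Verify: 90 × 83 = 7470 ≡ 1 (mod 97)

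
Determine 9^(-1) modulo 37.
Since 37 is prime, by Fermat 9^(-1) ≡ 9^{35} ≡ 33 mod 37. Verify: 9 × 33 = 297 ≡ 1 mod 37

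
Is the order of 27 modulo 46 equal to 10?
Powers of 27 mod 46: 27^1≡27, 27^2≡39, 27^3≡41, 27^4≡3, 27^5≡35, 27^6≡25, 27^7≡31, 27^8≡9, 27^9≡13, 27^10≡29, 27^11≡1. 27^10≡29≢1, so ord ≠ 10. No, the actual order is 11.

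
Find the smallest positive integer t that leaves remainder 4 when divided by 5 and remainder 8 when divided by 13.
M = 5 × 13 = 65. M₁ = 13, y₁ ≡ 2 (mod 5). M₂ = 5, y₂ ≡ 8 (mod 13). t = 4×13×2 + 8×5×8 ≡ 34 (mod 65)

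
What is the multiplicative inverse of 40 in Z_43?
Since 43 is prime, by Fermat 40^(-1) ≡ 40^{41} ≡ 14 (mod 43). Verify: 40 × 14 = 560 ≡ 1 (mod 43)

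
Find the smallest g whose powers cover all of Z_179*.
g = 2. Powers: [2, 4, 8, 16, 32, 64, 128, 77, 154, ...] generates all 178 non-zero residues.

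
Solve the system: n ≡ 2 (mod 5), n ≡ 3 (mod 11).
M = 5 × 11 = 55. M₁ = 11, y₁ ≡ 1 (mod 5). M₂ = 5, y₂ ≡ 9 (mod 11). n = 2×11×1 + 3×5×9 ≡ 47 (mod 55)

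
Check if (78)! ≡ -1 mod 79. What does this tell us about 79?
(78)! mod 79 = 78. Since this equals -1 mod 79, Wilson confirms 79 is prime.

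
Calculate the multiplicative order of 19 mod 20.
Powers of 19 mod 20: 19^1≡19, 19^2≡1. Order = 2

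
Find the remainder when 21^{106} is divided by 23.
By Fermat: 21^{22} ≡ 1 mod 23. 106 = 4×22 + 18. So 21^{106} ≡ 21^{18} ≡ 13 mod 23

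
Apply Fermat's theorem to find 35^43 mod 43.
By Fermat: 35^{42} ≡ 1 mod 43. So 35^{43} = 35^{42} · 35^{1} ≡ 35^{1} ≡ 35 mod 43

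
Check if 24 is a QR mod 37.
By Euler's criterion: 24^{18} ≡ 36 mod 37. Since this equals -1 (≡ 36), 24 is not a QR.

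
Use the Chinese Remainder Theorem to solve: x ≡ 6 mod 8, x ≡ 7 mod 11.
M = 8 × 11 = 88. M₁ = 11, y₁ ≡ 3 mod 8. M₂ = 8, y₂ ≡ 7 mod 11. x = 6×11×3 + 7×8×7 ≡ 62 mod 88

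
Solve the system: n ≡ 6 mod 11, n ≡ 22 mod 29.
M = 11 × 29 = 319. M₁ = 29, y₁ ≡ 8 mod 11. M₂ = 11, y₂ ≡ 8 mod 29. n = 6×29×8 + 22×11×8 ≡ 138 mod 319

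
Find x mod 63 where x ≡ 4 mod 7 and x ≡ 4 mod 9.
M = 7 × 9 = 63. M₁ = 9, y₁ ≡ 4 mod 7. M₂ = 7, y₂ ≡ 4 mod 9. x = 4×9×4 + 4×7×4 ≡ 4 mod 63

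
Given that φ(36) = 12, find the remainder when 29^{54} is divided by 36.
By Euler: 29^{12} ≡ 1 (mod 36) since gcd(29, 36) = 1. 54 = 4×12 + 6. So 29^{54} ≡ 29^{6} ≡ 1 (mod 36)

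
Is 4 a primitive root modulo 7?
4^{3} ≡ 1 (mod 7) and 3 < 6, so ord_7(4) = 3 ≠ 6 and 4 is not a primitive root.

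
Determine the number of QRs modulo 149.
Exactly half the non-zero residues mod a prime are QRs: (149-1)/2 = 74.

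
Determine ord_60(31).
Powers of 31 mod 60: 31^1≡31, 31^2≡1. Order = 2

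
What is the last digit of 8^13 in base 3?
Using Fermat: 8^{2} ≡ 1 mod 3. 13 ≡ 1 mod 2. So 8^{13} ≡ 8^{1} ≡ 2 mod 3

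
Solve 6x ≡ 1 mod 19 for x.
Since 19 is prime, by Fermat 6^(-1) ≡ 6^{17} ≡ 16 mod 19. Verify: 6 × 16 = 96 ≡ 1 mod 19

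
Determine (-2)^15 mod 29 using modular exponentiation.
By repeated squaring mod 29: (-2)^{1}≡27, (-2)^{2}≡4, (-2)^{4}≡16, (-2)^{8}≡24. Then (-2)^{15} = (-2)^{8+4+2+1} ≡ 24 × 16 × 4 × 27 ≡ 2 mod 29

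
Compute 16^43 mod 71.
By repeated squaring mod 71: 16^{1}≡16, 16^{2}≡43, 16^{4}≡3, 16^{8}≡9, 16^{16}≡10, 16^{32}≡29. Then 16^{43} = 16^{32+8+2+1} ≡ 29 × 9 × 43 × 16 ≡ 9 mod 71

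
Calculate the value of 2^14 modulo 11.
Using Fermat: 2^{10} ≡ 1 (mod 11). 14 ≡ 4 (mod 10). So 2^{14} ≡ 2^{4} ≡ 5 (mod 11)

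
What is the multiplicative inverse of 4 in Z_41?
Since 41 is prime, by Fermat 4^(-1) ≡ 4^{39} ≡ 31 mod 41. Verify: 4 × 31 = 124 ≡ 1 mod 41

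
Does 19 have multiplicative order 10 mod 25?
Powers of 19 mod 25: 19^1≡19, 19^2≡11, 19^3≡9, 19^4≡21, 19^5≡24, 19^6≡6, 19^7≡14, 19^8≡16, 19^9≡4, 19^10≡1. First k with 19^k≡1 is k=10. Yes, ord_25(19) = 10.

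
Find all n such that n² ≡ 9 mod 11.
The square roots of 9 mod 11 are 3 and 8. Verify: 3² = 9 ≡ 9 mod 11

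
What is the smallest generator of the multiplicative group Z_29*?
g = 2. Powers: [2, 4, 8, 16, 3, 6, 12, 24, 19, 9, ...] generates all 28 non-zero residues.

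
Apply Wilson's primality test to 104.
(103)! mod 104 = 0. Since 0 ≢ -1 (mod 104), 104 is not prime.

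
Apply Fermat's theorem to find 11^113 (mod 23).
By Fermat: 11^{22} ≡ 1 (mod 23). 113 = 5×22 + 3. So 11^{113} ≡ 11^{3} ≡ 20 (mod 23)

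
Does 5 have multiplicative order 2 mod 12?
Powers of 5 mod 12: 5^1≡5, 5^2≡1. First k with 5^k≡1 is k=2. Yes, ord_12(5) = 2.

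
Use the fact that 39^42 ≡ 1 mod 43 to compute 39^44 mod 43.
By Fermat: 39^{42} ≡ 1 mod 43. So 39^{44} = 39^{42} · 39^{2} ≡ 39^{2} ≡ 16 mod 43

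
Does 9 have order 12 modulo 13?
9^{3} ≡ 1 (mod 13) and 3 < 12, so ord_13(9) = 3 ≠ 12 and 9 is not a primitive root.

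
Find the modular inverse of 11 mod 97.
Since 97 is prime, by Fermat 11^(-1) ≡ 11^{95} ≡ 53 mod 97. Verify: 11 × 53 = 583 ≡ 1 mod 97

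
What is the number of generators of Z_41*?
A prime p has φ(p-1) primitive roots; here φ(40) = 16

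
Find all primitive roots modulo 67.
There are φ(66) = 20 primitive roots mod 67: {2, 7, 11, 12, 13, 18, 20, 28, 31, 32, 34, 41, 44, 46, 48, 50, 51, 57, 61, 63}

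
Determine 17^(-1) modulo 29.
Since 29 is prime, by Fermat 17^(-1) ≡ 17^{27} ≡ 12 (mod 29). Verify: 17 × 12 = 204 ≡ 1 (mod 29)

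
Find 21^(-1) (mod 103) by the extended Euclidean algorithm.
Extended GCD: 21(-49) + 103(10) = 1. So 21^(-1) ≡ -49 ≡ 54 (mod 103). Verify: 21 × 54 = 1134 ≡ 1 (mod 103)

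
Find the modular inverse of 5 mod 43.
Since 43 is prime, by Fermat 5^(-1) ≡ 5^{41} ≡ 26 mod 43. Verify: 5 × 26 = 130 ≡ 1 mod 43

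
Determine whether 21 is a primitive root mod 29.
ord_29(21) divides 28. For each prime q|28: 21^{14}≡28, 21^{4}≡7, none ≡ 1. So 21 has order 28 and is a primitive root mod 29.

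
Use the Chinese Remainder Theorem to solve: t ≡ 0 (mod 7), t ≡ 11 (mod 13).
M = 7 × 13 = 91. M₁ = 13, y₁ ≡ 6 (mod 7). M₂ = 7, y₂ ≡ 2 (mod 13). t = 0×13×6 + 11×7×2 ≡ 63 (mod 91)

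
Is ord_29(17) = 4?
Powers of 17 mod 29: 17^1≡17, 17^2≡28, 17^3≡12, 17^4≡1. First k with 17^k≡1 is k=4. Yes, ord_29(17) = 4.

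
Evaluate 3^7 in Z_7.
Using Fermat: 3^{6} ≡ 1 (mod 7). 7 ≡ 1 (mod 6). So 3^{7} ≡ 3^{1} ≡ 3 (mod 7)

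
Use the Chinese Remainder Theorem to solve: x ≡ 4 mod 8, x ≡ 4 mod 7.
M = 8 × 7 = 56. M₁ = 7, y₁ ≡ 7 mod 8. M₂ = 8, y₂ ≡ 1 mod 7. x = 4×7×7 + 4×8×1 ≡ 4 mod 56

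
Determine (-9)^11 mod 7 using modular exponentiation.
Using Fermat: (-9)^{6} ≡ 1 (mod 7). 11 ≡ 5 (mod 6). So (-9)^{11} ≡ (-9)^{5} ≡ 3 (mod 7)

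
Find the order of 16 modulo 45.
Powers of 16 mod 45: 16^1≡16, 16^2≡31, 16^3≡1. Order = 3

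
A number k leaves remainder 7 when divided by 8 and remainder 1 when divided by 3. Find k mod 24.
M = 8 × 3 = 24. M₁ = 3, y₁ ≡ 3 mod 8. M₂ = 8, y₂ ≡ 2 mod 3. k = 7×3×3 + 1×8×2 ≡ 7 mod 24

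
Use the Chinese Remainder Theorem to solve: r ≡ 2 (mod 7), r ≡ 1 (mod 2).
M = 7 × 2 = 14. M₁ = 2, y₁ ≡ 4 (mod 7). M₂ = 7, y₂ ≡ 1 (mod 2). r = 2×2×4 + 1×7×1 ≡ 9 (mod 14)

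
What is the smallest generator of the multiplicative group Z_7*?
g = 3. Powers: [3, 2, 6, 4, 5, 1] generates all 6 non-zero residues.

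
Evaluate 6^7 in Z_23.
By repeated squaring mod 23: 6^{1}≡6, 6^{2}≡13, 6^{4}≡8. Then 6^{7} = 6^{4+2+1} ≡ 8 × 13 × 6 ≡ 3 mod 23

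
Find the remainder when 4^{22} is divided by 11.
By Fermat: 4^{10} ≡ 1 mod 11. 22 = 2×10 + 2. So 4^{22} ≡ 4^{2} ≡ 5 mod 11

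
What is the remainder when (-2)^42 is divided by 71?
By repeated squaring (mod 71): (-2)^{1}≡69, (-2)^{2}≡4, (-2)^{4}≡16, (-2)^{8}≡43, (-2)^{16}≡3, (-2)^{32}≡9. Then (-2)^{42} = (-2)^{32+8+2} ≡ 9 × 43 × 4 ≡ 57 (mod 71)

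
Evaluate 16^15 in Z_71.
By repeated squaring mod 71: 16^{1}≡16, 16^{2}≡43, 16^{4}≡3, 16^{8}≡9. Then 16^{15} = 16^{8+4+2+1} ≡ 9 × 3 × 43 × 16 ≡ 45 mod 71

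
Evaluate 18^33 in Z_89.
By repeated squaring mod 89: 18^{1}≡18, 18^{2}≡57, 18^{4}≡45, 18^{8}≡67, 18^{16}≡39, 18^{32}≡8. Then 18^{33} = 18^{32+1} ≡ 8 × 18 ≡ 55 mod 89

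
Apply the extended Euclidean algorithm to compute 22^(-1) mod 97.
Extended GCD: 22(-22) + 97(5) = 1. So 22^(-1) ≡ -22 ≡ 75 (mod 97). Verify: 22 × 75 = 1650 ≡ 1 (mod 97)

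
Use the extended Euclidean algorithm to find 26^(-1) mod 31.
Extended GCD: 26(6) + 31(-5) = 1. So 26^(-1) ≡ 6 mod 31. Verify: 26 × 6 = 156 ≡ 1 mod 31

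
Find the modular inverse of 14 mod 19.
Since 19 is prime, by Fermat 14^(-1) ≡ 14^{17} ≡ 15 mod 19. Verify: 14 × 15 = 210 ≡ 1 mod 19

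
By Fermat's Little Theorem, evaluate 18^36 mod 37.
By Fermat's Little Theorem, 18^{36} ≡ 1 (mod 37) since 37 is prime and gcd(18, 37) = 1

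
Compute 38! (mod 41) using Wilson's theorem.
(40)! = (38)! × (39) × (40) ≡ -1 (mod 41). So (38)! ≡ -1 × [(40)(39)]^(-1) ≡ 20 (mod 41)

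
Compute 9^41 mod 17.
Using Fermat: 9^{16} ≡ 1 (mod 17). 41 ≡ 9 (mod 16). So 9^{41} ≡ 9^{9} ≡ 9 (mod 17)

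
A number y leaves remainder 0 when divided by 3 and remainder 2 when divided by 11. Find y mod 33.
M = 3 × 11 = 33. M₁ = 11, y₁ ≡ 2 mod 3. M₂ = 3, y₂ ≡ 4 mod 11. y = 0×11×2 + 2×3×4 ≡ 24 mod 33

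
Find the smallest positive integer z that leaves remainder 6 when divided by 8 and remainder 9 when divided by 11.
M = 8 × 11 = 88. M₁ = 11, y₁ ≡ 3 mod 8. M₂ = 8, y₂ ≡ 7 mod 11. z = 6×11×3 + 9×8×7 ≡ 86 mod 88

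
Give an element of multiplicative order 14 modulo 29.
4 has order 14 mod 29 since 4^{14} ≡ 1 (mod 29) and no smaller power works.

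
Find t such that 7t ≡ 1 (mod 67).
Since 67 is prime, by Fermat 7^(-1) ≡ 7^{65} ≡ 48 (mod 67). Verify: 7 × 48 = 336 ≡ 1 (mod 67)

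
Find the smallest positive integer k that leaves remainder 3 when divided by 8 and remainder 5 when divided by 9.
M = 8 × 9 = 72. M₁ = 9, y₁ ≡ 1 mod 8. M₂ = 8, y₂ ≡ 8 mod 9. k = 3×9×1 + 5×8×8 ≡ 59 mod 72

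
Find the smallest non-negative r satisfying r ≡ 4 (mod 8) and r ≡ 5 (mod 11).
M = 8 × 11 = 88. M₁ = 11, y₁ ≡ 3 (mod 8). M₂ = 8, y₂ ≡ 7 (mod 11). r = 4×11×3 + 5×8×7 ≡ 60 (mod 88)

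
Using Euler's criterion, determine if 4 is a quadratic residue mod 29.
By Euler's criterion: 4^{14} ≡ 1 (mod 29). Since this equals 1, 4 is a QR.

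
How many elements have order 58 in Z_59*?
A prime p has φ(p-1) primitive roots; here φ(58) = 28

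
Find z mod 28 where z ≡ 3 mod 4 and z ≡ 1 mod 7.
M = 4 × 7 = 28. M₁ = 7, y₁ ≡ 3 mod 4. M₂ = 4, y₂ ≡ 2 mod 7. z = 3×7×3 + 1×4×2 ≡ 15 mod 28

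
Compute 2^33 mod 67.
By repeated squaring mod 67: 2^{1}≡2, 2^{2}≡4, 2^{4}≡16, 2^{8}≡55, 2^{16}≡10, 2^{32}≡33. Then 2^{33} = 2^{32+1} ≡ 33 × 2 ≡ 66 mod 67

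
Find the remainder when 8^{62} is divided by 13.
By Fermat: 8^{12} ≡ 1 (mod 13). 62 = 5×12 + 2. So 8^{62} ≡ 8^{2} ≡ 12 (mod 13)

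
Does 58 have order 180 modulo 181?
ord_181(58) divides 180. For each prime q|180: 58^{90}≡180, 58^{60}≡48, 58^{36}≡135, none ≡ 1. So 58 has order 180 and is a primitive root mod 181.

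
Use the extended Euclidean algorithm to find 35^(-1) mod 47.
Extended GCD: 35(-4) + 47(3) = 1. So 35^(-1) ≡ -4 ≡ 43 mod 47. Verify: 35 × 43 = 1505 ≡ 1 mod 47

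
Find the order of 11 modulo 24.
Powers of 11 mod 24: 11^1≡11, 11^2≡1. Order = 2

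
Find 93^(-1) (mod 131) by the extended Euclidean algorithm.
Extended GCD: 93(31) + 131(-22) = 1. So 93^(-1) ≡ 31 (mod 131). Verify: 93 × 31 = 2883 ≡ 1 (mod 131)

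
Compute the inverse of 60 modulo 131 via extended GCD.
Extended GCD: 60(-24) + 131(11) = 1. So 60^(-1) ≡ -24 ≡ 107 (mod 131). Verify: 60 × 107 = 6420 ≡ 1 (mod 131)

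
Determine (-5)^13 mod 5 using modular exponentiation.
By repeated squaring (mod 5): (-5)^{1}≡0, (-5)^{2}≡0, (-5)^{4}≡0, (-5)^{8}≡0. Then (-5)^{13} = (-5)^{8+4+1} ≡ 0 × 0 × 0 ≡ 0 (mod 5)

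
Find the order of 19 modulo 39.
Powers of 19 mod 39: 19^1≡19, 19^2≡10, 19^3≡34, 19^4≡22, 19^5≡28, 19^6≡25, 19^7≡7, 19^8≡16, 19^9≡31, 19^10≡4, 19^11≡37, 19^12≡1. Order = 12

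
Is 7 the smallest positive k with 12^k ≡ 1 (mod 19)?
Powers of 12 mod 19: 12^1≡12, 12^2≡11, 12^3≡18, 12^4≡7, 12^5≡8, 12^6≡1. Already 12^6≡1, so the order is 6 < 7. No, the actual order is 6.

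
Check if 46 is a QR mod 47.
By Euler's criterion: 46^{23} ≡ 46 (mod 47). Since this equals -1 (≡ 46), 46 is not a QR.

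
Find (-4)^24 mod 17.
Using Fermat: (-4)^{16} ≡ 1 mod 17. 24 ≡ 8 mod 16. So (-4)^{24} ≡ (-4)^{8} ≡ 1 mod 17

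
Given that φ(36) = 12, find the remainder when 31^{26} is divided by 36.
By Euler: 31^{12} ≡ 1 (mod 36) since gcd(31, 36) = 1. 26 = 2×12 + 2. So 31^{26} ≡ 31^{2} ≡ 25 (mod 36)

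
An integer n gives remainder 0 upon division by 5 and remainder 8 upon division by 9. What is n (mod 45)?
M = 5 × 9 = 45. M₁ = 9, y₁ ≡ 4 (mod 5). M₂ = 5, y₂ ≡ 2 (mod 9). n = 0×9×4 + 8×5×2 ≡ 35 (mod 45)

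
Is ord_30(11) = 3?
Powers of 11 mod 30: 11^1≡11, 11^2≡1. Already 11^2≡1, so the order is 2 < 3. No, the actual order is 2.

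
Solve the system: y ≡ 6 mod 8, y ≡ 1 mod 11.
M = 8 × 11 = 88. M₁ = 11, y₁ ≡ 3 mod 8. M₂ = 8, y₂ ≡ 7 mod 11. y = 6×11×3 + 1×8×7 ≡ 78 mod 88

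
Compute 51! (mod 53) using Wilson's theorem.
(52)! = (51)! × (52) ≡ -1 (mod 53). So (51)! ≡ -1 × (52)^(-1) ≡ (-1)×(-1) = 1 (mod 53)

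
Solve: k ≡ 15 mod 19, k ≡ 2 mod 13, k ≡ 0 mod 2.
M = 19 × 13 × 2 = 494. M₁ = 26, y₁ ≡ 11 mod 19. M₂ = 38, y₂ ≡ 12 mod 13. M₃ = 247, y₃ ≡ 1 mod 2. k = 15×26×11 + 2×38×12 + 0×247×1 ≡ 262 mod 494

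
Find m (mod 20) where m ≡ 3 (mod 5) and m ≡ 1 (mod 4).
M = 5 × 4 = 20. M₁ = 4, y₁ ≡ 4 (mod 5). M₂ = 5, y₂ ≡ 1 (mod 4). m = 3×4×4 + 1×5×1 ≡ 13 (mod 20)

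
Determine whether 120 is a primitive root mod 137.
120^{68} ≡ 1 (mod 137) and 68 < 136, so ord_137(120) = 68 ≠ 136 and 120 is not a primitive root.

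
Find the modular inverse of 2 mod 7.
Since 7 is prime, by Fermat 2^(-1) ≡ 2^{5} ≡ 4 mod 7. Verify: 2 × 4 = 8 ≡ 1 mod 7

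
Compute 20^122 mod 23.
Using Fermat: 20^{22} ≡ 1 (mod 23). 122 ≡ 12 (mod 22). So 20^{122} ≡ 20^{12} ≡ 3 (mod 23)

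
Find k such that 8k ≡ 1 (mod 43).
Since 43 is prime, by Fermat 8^(-1) ≡ 8^{41} ≡ 27 (mod 43). Verify: 8 × 27 = 216 ≡ 1 (mod 43)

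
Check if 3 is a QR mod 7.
By Euler's criterion: 3^{3} ≡ 6 (mod 7). Since this equals -1 (≡ 6), 3 is not a QR.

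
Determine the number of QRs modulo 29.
Exactly half the non-zero residues mod a prime are QRs: (29-1)/2 = 14.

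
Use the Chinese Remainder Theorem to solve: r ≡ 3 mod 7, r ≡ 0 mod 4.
M = 7 × 4 = 28. M₁ = 4, y₁ ≡ 2 mod 7. M₂ = 7, y₂ ≡ 3 mod 4. r = 3×4×2 + 0×7×3 ≡ 24 mod 28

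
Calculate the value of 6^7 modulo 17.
By repeated squaring mod 17: 6^{1}≡6, 6^{2}≡2, 6^{4}≡4. Then 6^{7} = 6^{4+2+1} ≡ 4 × 2 × 6 ≡ 14 mod 17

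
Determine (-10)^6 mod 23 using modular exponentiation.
By repeated squaring (mod 23): (-10)^{1}≡13, (-10)^{2}≡8, (-10)^{4}≡18. Then (-10)^{6} = (-10)^{4+2} ≡ 18 × 8 ≡ 6 (mod 23)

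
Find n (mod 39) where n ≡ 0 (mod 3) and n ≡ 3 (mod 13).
M = 3 × 13 = 39. M₁ = 13, y₁ ≡ 1 (mod 3). M₂ = 3, y₂ ≡ 9 (mod 13). n = 0×13×1 + 3×3×9 ≡ 3 (mod 39)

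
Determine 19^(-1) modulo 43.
Since 43 is prime, by Fermat 19^(-1) ≡ 19^{41} ≡ 34 mod 43. Verify: 19 × 34 = 646 ≡ 1 mod 43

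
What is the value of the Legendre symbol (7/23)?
(7/23) = 7^{11} mod 23 = -1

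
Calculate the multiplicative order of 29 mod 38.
Powers of 29 mod 38: 29^1≡29, 29^2≡5, 29^3≡31, 29^4≡25, 29^5≡3, 29^6≡11, 29^7≡15, 29^8≡17, 29^9≡37, 29^10≡9, 29^11≡33, 29^12≡7, 29^13≡13, 29^14≡35, 29^15≡27, 29^16≡23, 29^17≡21, 29^18≡1. Order = 18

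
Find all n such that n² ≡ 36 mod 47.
The square roots of 36 mod 47 are 6 and 41. Verify: 6² = 36 ≡ 36 mod 47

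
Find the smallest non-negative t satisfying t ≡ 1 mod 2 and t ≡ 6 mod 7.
M = 2 × 7 = 14. M₁ = 7, y₁ ≡ 1 mod 2. M₂ = 2, y₂ ≡ 4 mod 7. t = 1×7×1 + 6×2×4 ≡ 13 mod 14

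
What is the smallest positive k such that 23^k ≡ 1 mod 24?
Powers of 23 mod 24: 23^1≡23, 23^2≡1. Order = 2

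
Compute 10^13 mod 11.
Using Fermat: 10^{10} ≡ 1 (mod 11). 13 ≡ 3 (mod 10). So 10^{13} ≡ 10^{3} ≡ 10 (mod 11)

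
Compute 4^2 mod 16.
4^{2} = 16 ≡ 0 (mod 16)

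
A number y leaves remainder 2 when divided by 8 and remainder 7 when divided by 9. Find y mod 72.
M = 8 × 9 = 72. M₁ = 9, y₁ ≡ 1 mod 8. M₂ = 8, y₂ ≡ 8 mod 9. y = 2×9×1 + 7×8×8 ≡ 34 mod 72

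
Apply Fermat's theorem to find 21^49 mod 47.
By Fermat: 21^{46} ≡ 1 mod 47. So 21^{49} = 21^{46} · 21^{3} ≡ 21^{3} ≡ 2 mod 47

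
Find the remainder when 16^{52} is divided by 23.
By Fermat: 16^{22} ≡ 1 mod 23. 52 = 2×22 + 8. So 16^{52} ≡ 16^{8} ≡ 12 mod 23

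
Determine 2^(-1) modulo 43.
Since 43 is prime, by Fermat 2^(-1) ≡ 2^{41} ≡ 22 (mod 43). Verify: 2 × 22 = 44 ≡ 1 (mod 43)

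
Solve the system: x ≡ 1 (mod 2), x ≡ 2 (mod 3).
M = 2 × 3 = 6. M₁ = 3, y₁ ≡ 1 (mod 2). M₂ = 2, y₂ ≡ 2 (mod 3). x = 1×3×1 + 2×2×2 ≡ 5 (mod 6)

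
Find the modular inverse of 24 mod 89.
Since 89 is prime, by Fermat 24^(-1) ≡ 24^{87} ≡ 26 mod 89. Verify: 24 × 26 = 624 ≡ 1 mod 89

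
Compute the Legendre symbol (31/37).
(31/37) = 31^{18} mod 37 = -1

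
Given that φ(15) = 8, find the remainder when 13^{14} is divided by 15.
By Euler: 13^{8} ≡ 1 mod 15 since gcd(13, 15) = 1. 14 = 1×8 + 6. So 13^{14} ≡ 13^{6} ≡ 4 mod 15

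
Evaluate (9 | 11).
(9/11) = 9^{5} mod 11 = 1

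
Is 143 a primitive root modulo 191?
ord_191(143) divides 190. For each prime q|190: 143^{95}≡190, 143^{38}≡184, 143^{10}≡150, none ≡ 1. So 143 has order 190 and is a primitive root mod 191.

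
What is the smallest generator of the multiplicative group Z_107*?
g = 2. Powers: [2, 4, 8, 16, 32, 64, 21, 42, ...] generates all 106 non-zero residues.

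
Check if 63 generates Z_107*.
ord_107(63) divides 106. For each prime q|106: 63^{53}≡106, 63^{2}≡10, none ≡ 1. So 63 has order 106 and is a primitive root mod 107.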